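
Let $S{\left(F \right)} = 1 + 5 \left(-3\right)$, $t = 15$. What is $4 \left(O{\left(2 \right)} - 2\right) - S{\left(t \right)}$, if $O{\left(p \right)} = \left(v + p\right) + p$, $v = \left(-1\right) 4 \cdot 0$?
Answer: $22$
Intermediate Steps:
$v = 0$ ($v = \left(-4\right) 0 = 0$)
$O{\left(p \right)} = 2 p$ ($O{\left(p \right)} = \left(0 + p\right) + p = p + p = 2 p$)
$S{\left(F \right)} = -14$ ($S{\left(F \right)} = 1 - 15 = -14$)
$4 \left(O{\left(2 \right)} - 2\right) - S{\left(t \right)} = 4 \left(2 \cdot 2 - 2\right) - -14 = 4 \left(4 - 2\right) + 14 = 4 \cdot 2 + 14 = 8 + 14 = 22$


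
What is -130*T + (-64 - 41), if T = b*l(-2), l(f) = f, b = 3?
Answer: 675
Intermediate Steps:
T = -6 (T = 3*(-2) = -6)
-130*T + (-64 - 41) = -130*(-6) + (-64 - 41) = 780 - 105 = 675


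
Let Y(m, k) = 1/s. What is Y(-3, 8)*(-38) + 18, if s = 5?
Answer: 52/5 ≈ 10.400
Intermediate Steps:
Y(m, k) = 1/5
Y(-3, 8)*(-38) + 18 = (1/5)*(-38) + 18 = -38/5 + 18 = 52/5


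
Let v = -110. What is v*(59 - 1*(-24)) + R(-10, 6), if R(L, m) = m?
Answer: -9124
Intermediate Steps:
v*(59 - 1*(-24)) + R(-10, 6) = -110*(59 - 1*(-24)) + 6 = -110*(59 + 24) + 6 = -110*83 + 6 = -9130 + 6 = -9124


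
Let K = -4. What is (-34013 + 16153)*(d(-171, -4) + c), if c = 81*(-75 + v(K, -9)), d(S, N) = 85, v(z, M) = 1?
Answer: 105534740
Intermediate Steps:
c = -5994 (c = 81*(-75 + 1) = 81*(-74) = -5994)
(-34013 + 16153)*(d(-171, -4) + c) = (-34013 + 16153)*(85 - 5994) = -17860*(-5909) = 105534740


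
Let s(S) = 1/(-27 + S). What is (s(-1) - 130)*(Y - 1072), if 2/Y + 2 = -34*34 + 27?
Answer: 2207236097/15834 ≈ 1.3940e+5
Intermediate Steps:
Y = -2/1131 (Y = 2/(-2 + (-34*34 + 27)) = 2/(-2 + (-1156 + 27)) = 2/(-2 - 1129) = 2/(-1131) = 2*(-1/1131) = -2/1131 ≈ -0.0017683)
(s(-1) - 130)*(Y - 1072) = (1/(-27 - 1) - 130)*(-2/1131 - 1072) = (1/(-28) - 130)*(-1212434/1131) = (-1/28 - 130)*(-1212434/1131) = -3641/28*(-1212434/1131) = 2207236097/15834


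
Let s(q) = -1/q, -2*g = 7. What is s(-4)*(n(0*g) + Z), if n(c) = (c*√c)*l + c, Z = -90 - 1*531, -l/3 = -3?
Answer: -621/4 ≈ -155.25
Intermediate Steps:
l = 9 (l = -3*(-3) = 9)
g = -7/2 (g = -½*7 = -7/2 ≈ -3.5000)
Z = -621 (Z = -90 - 531 = -621)
n(c) = c + 9*c^(3/2) (n(c) = (c*√c)*9 + c = c^(3/2)*9 + c = 9*c^(3/2) + c = c + 9*c^(3/2))
s(-4)*(n(0*g) + Z) = (-1/(-4))*((0*(-7/2) + 9*(0*(-7/2))^(3/2)) - 621) = (-1*(-¼))*((0 + 9*0^(3/2)) - 621) = ((0 + 9*0) - 621)/4 = ((0 + 0) - 621)/4 = (0 - 621)/4 = (¼)*(-621) = -621/4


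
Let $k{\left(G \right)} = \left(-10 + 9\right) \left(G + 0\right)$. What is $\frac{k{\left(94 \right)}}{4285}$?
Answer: $- \frac{94}{4285} \approx -0.021937$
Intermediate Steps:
$k{\left(G \right)} = - G$
$\frac{k{\left(94 \right)}}{4285} = \frac{\left(-1\right) 94}{4285} = \left(-94\right) \frac{1}{4285} = - \frac{94}{4285}$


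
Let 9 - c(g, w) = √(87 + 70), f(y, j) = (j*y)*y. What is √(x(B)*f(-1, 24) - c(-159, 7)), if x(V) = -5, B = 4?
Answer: √(-129 + √157) ≈ 10.792*I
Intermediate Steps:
f(y, j) = j*y²
c(g, w) = 9 - √157 (c(g, w) = 9 - √(87 + 70) = 9 - √157)
√(x(B)*f(-1, 24) - c(-159, 7)) = √(-120*(-1)² - (9 - √157)) = √(-120 + (-9 + √157)) = √(-129 + √157)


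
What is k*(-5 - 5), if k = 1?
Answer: -10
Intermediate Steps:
k*(-5 - 5) = 1*(-5 - 5) = 1*(-10) = -10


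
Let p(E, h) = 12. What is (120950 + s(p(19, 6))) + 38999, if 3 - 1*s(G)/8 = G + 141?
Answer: 158749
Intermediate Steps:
s(G) = -1104 - 8*G (s(G) = 24 - 8*(G + 141) = 24 - 8*(141 + G) = 24 + (-1128 - 8*G) = -1104 - 8*G)
(120950 + s(p(19, 6))) + 38999 = (120950 + (-1104 - 8*12)) + 38999 = (120950 + (-1104 - 96)) + 38999 = (120950 - 1200) + 38999 = 119750 + 38999 = 158749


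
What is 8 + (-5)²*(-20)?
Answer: -492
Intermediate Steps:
8 + (-5)²*(-20) = 8 + 25*(-20) = 8 - 500 = -492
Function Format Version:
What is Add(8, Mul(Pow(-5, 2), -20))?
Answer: -492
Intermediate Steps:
Add(8, Mul(Pow(-5, 2), -20)) = Add(8, Mul(25, -20)) = Add(8, -500) = -492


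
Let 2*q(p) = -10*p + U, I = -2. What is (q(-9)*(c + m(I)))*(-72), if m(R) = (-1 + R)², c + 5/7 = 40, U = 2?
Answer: -1119456/7 ≈ -1.5992e+5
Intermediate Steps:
c = 275/7 (c = -5/7 + 40 = 275/7 ≈ 39.286)
q(p) = 1 - 5*p (q(p) = (-10*p + 2)/2 = (2 - 10*p)/2 = 1 - 5*p)
(q(-9)*(c + m(I)))*(-72) = ((1 - 5*(-9))*(275/7 + (-1 - 2)²))*(-72) = ((1 + 45)*(275/7 + (-3)²))*(-72) = (46*(275/7 + 9))*(-72) = (46*(338/7))*(-72) = (15548/7)*(-72) = -1119456/7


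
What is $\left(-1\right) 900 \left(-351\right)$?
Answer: $315900$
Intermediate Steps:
$\left(-1\right) 900 \left(-351\right) = \left(-900\right) \left(-351\right) = 315900$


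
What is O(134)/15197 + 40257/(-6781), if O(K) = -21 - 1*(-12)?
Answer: -611846658/103050857 ≈ -5.9373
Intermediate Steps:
O(K) = -9 (O(K) = -21 + 12 = -9)
O(134)/15197 + 40257/(-6781) = -9/15197 + 40257/(-6781) = -9*1/15197 + 40257*(-1/6781) = -9/15197 - 40257/6781 = -611846658/103050857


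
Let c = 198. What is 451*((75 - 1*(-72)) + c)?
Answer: 155595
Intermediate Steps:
451*((75 - 1*(-72)) + c) = 451*((75 - 1*(-72)) + 198) = 451*((75 + 72) + 198) = 451*(147 + 198) = 451*345 = 155595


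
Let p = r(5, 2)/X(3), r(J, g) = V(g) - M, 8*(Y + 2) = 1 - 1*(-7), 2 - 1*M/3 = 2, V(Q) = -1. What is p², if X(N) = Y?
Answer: 1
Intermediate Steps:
M = 0 (M = 6 - 3*2 = 6 - 6 = 0)
Y = -1 (Y = -2 + (1 - 1*(-7))/8 = -2 + (1 + 7)/8 = -2 + (⅛)*8 = -2 + 1 = -1)
X(N) = -1
r(J, g) = -1 (r(J, g) = -1 - 1*0 = -1 + 0 = -1)
p = 1 (p = -1/(-1) = -1*(-1) = 1)
p² = 1² = 1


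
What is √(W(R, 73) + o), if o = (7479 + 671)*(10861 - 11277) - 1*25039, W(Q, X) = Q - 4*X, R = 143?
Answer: 22*I*√7057 ≈ 1848.1*I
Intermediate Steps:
o = -3415439 (o = 8150*(-416) - 25039 = -3390400 - 25039 = -3415439)
√(W(R, 73) + o) = √((143 - 4*73) - 3415439) = √((143 - 292) - 3415439) = √(-149 - 3415439) = √(-3415588) = 22*I*√7057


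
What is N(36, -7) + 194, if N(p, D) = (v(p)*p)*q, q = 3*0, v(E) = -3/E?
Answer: 194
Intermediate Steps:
q = 0
N(p, D) = 0 (N(p, D) = ((-3/p)*p)*0 = -3*0 = 0)
N(36, -7) + 194 = 0 + 194 = 194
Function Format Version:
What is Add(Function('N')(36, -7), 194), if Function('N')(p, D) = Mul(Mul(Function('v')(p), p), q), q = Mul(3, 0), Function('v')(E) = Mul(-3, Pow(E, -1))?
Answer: 194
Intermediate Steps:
q = 0
Function('N')(p, D) = 0 (Function('N')(p, D) = Mul(Mul(Mul(-3, Pow(p, -1)), p), 0) = Mul(-3, 0) = 0)
Add(Function('N')(36, -7), 194) = Add(0, 194) = 194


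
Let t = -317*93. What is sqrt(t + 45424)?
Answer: sqrt(15943) ≈ 126.27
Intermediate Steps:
t = -29481
sqrt(t + 45424) = sqrt(-29481 + 45424) = sqrt(15943)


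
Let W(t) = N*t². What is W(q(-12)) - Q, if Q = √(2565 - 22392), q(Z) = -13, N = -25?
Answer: -4225 - 3*I*√2203 ≈ -4225.0 - 140.81*I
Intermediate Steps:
W(t) = -25*t²
Q = 3*I*√2203 (Q = √(-19827) = 3*I*√2203 ≈ 140.81*I)
W(q(-12)) - Q = -25*(-13)² - 3*I*√2203 = -25*169 - 3*I*√2203 = -4225 - 3*I*√2203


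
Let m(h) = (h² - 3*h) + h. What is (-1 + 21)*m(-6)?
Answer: 960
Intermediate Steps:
m(h) = h² - 2*h
(-1 + 21)*m(-6) = (-1 + 21)*(-6*(-2 - 6)) = 20*(-6*(-8)) = 20*48 = 960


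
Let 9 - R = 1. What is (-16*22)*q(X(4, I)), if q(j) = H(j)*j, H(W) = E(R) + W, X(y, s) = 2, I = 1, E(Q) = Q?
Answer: -7040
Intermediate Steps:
R = 8 (R = 9 - 1*1 = 9 - 1 = 8)
H(W) = 8 + W
q(j) = j*(8 + j) (q(j) = (8 + j)*j = j*(8 + j))
(-16*22)*q(X(4, I)) = (-16*22)*(2*(8 + 2)) = -704*10 = -352*20 = -7040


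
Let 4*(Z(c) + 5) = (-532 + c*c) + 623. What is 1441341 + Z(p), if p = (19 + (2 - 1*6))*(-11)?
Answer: 1448165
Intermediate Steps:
p = -165 (p = (19 + (2 - 6))*(-11) = (19 - 4)*(-11) = 15*(-11) = -165)
Z(c) = 71/4 + c²/4 (Z(c) = -5 + ((-532 + c*c) + 623)/4 = -5 + ((-532 + c²) + 623)/4 = -5 + (91 + c²)/4 = -5 + (91/4 + c²/4) = 71/4 + c²/4)
1441341 + Z(p) = 1441341 + (71/4 + (¼)*(-165)²) = 1441341 + (71/4 + (¼)*27225) = 1441341 + (71/4 + 27225/4) = 1441341 + 6824 = 1448165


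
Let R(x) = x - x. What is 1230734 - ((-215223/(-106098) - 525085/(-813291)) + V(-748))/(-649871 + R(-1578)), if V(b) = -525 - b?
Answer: 23005054417267059160463/18692141771313726 ≈ 1.2307e+6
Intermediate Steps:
R(x) = 0
1230734 - ((-215223/(-106098) - 525085/(-813291)) + V(-748))/(-649871 + R(-1578)) = 1230734 - ((-215223/(-106098) - 525085/(-813291)) + (-525 - 1*(-748)))/(-649871 + 0) = 1230734 - ((-215223*(-1/106098) - 525085*(-1/813291)) + (-525 + 748))/(-649871) = 1230734 - ((71741/35366 + 525085/813291) + 223)*(-1)/649871 = 1230734 - (76916465741/28762849506 + 223)*(-1)/649871 = 1230734 - 6491031905579*(-1)/(28762849506*649871) = 1230734 - 1*(-6491031905579/18692141771313726) = 1230734 + 6491031905579/18692141771313726 = 23005054417267059160463/18692141771313726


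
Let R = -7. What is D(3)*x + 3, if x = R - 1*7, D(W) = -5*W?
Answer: 213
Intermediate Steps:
x = -14 (x = -7 - 1*7 = -7 - 7 = -14)
D(3)*x + 3 = -5*3*(-14) + 3 = -15*(-14) + 3 = 210 + 3 = 213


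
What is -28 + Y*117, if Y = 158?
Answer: 18458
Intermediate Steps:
-28 + Y*117 = -28 + 158*117 = -28 + 18486 = 18458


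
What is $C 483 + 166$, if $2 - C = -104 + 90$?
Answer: $7894$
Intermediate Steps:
$C = 16$ ($C = 2 - \left(-104 + 90\right) = 2 - -14 = 2 + 14 = 16$)
$C 483 + 166 = 16 \cdot 483 + 166 = 7728 + 166 = 7894$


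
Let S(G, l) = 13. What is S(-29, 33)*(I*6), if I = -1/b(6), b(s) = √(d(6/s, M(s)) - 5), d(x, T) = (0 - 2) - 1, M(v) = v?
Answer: 39*I*√2/2 ≈ 27.577*I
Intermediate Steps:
d(x, T) = -3 (d(x, T) = -2 - 1 = -3)
b(s) = 2*I*√2 (b(s) = √(-3 - 5) = √(-8) = 2*I*√2)
I = I*√2/4 (I = -1/(2*I*√2) = -(-1)*I*√2/4 = I*√2/4 ≈ 0.35355*I)
S(-29, 33)*(I*6) = 13*((I*√2/4)*6) = 13*(3*I*√2/2) = 39*I*√2/2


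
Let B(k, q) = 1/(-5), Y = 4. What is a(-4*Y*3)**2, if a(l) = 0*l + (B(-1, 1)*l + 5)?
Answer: 5329/25 ≈ 213.16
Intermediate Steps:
B(k, q) = -1/5
a(l) = 5 - l/5 (a(l) = 0*l + (-l/5 + 5) = 0 + (5 - l/5) = 5 - l/5)
a(-4*Y*3)**2 = (5 - (-4*4)*3/5)**2 = (5 - (-16)*3/5)**2 = (5 - 1/5*(-48))**2 = (5 + 48/5)**2 = (73/5)**2 = 5329/25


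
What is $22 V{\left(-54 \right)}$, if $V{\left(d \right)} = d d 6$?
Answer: $384912$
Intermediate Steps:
$V{\left(d \right)} = 6 d^{2}$ ($V{\left(d \right)} = d^{2} \cdot 6 = 6 d^{2}$)
$22 V{\left(-54 \right)} = 22 \cdot 6 \left(-54\right)^{2} = 22 \cdot 6 \cdot 2916 = 22 \cdot 17496 = 384912$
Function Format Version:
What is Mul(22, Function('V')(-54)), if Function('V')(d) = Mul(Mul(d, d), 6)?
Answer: 384912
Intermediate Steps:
Function('V')(d) = Mul(6, Pow(d, 2)) (Function('V')(d) = Mul(Pow(d, 2), 6) = Mul(6, Pow(d, 2)))
Mul(22, Function('V')(-54)) = Mul(22, Mul(6, Pow(-54, 2))) = Mul(22, Mul(6, 2916)) = Mul(22, 17496) = 384912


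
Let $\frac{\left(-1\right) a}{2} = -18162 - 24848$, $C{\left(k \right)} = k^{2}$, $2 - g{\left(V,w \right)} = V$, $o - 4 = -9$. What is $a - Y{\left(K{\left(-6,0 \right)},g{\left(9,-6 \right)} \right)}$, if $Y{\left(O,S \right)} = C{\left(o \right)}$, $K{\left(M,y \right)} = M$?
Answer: $85995$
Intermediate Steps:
$o = -5$ ($o = 4 - 9 = -5$)
$g{\left(V,w \right)} = 2 - V$
$Y{\left(O,S \right)} = 25$ ($Y{\left(O,S \right)} = \left(-5\right)^{2} = 25$)
$a = 86020$ ($a = - 2 \left(-18162 - 24848\right) = \left(-2\right) \left(-43010\right) = 86020$)
$a - Y{\left(K{\left(-6,0 \right)},g{\left(9,-6 \right)} \right)} = 86020 - 25 = 85995$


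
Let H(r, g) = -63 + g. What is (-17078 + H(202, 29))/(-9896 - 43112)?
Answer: 2139/6626 ≈ 0.32282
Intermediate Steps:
(-17078 + H(202, 29))/(-9896 - 43112) = (-17078 + (-63 + 29))/(-9896 - 43112) = (-17078 - 34)/(-53008) = -17112*(-1/53008) = 2139/6626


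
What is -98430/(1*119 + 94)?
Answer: -32810/71 ≈ -462.11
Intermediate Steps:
-98430/(1*119 + 94) = -98430/(119 + 94) = -98430/213 = -98430*1/213 = -32810/71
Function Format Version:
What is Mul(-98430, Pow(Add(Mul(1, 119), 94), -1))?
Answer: Rational(-32810, 71) ≈ -462.11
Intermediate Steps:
Mul(-98430, Pow(Add(Mul(1, 119), 94), -1)) = Mul(-98430, Pow(Add(119, 94), -1)) = Mul(-98430, Pow(213, -1)) = Mul(-98430, Rational(1, 213)) = Rational(-32810, 71)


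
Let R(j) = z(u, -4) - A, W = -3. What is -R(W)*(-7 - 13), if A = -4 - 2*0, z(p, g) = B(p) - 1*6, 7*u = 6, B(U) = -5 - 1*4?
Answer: -220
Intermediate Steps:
B(U) = -9 (B(U) = -5 - 4 = -9)
u = 6/7 (u = (⅐)*6 = 6/7 ≈ 0.85714)
z(p, g) = -15 (z(p, g) = -9 - 1*6 = -9 - 6 = -15)
A = -4 (A = -4 + 0 = -4)
R(j) = -11 (R(j) = -15 - 1*(-4) = -15 + 4 = -11)
-R(W)*(-7 - 13) = -(-11)*(-7 - 13) = -(-11)*(-20) = -1*220 = -220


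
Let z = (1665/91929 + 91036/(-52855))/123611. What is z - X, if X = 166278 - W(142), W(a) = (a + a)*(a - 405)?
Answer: -4385759075162806743/18200436049765 ≈ -2.4097e+5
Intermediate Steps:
W(a) = 2*a*(-405 + a) (W(a) = (2*a)*(-405 + a) = 2*a*(-405 + a))
X = 240970 (X = 166278 - 2*142*(-405 + 142) = 166278 - 2*142*(-263) = 166278 - 1*(-74692) = 166278 + 74692 = 240970)
z = -250934693/18200436049765 (z = (1665*(1/91929) + 91036*(-1/52855))*(1/123611) = (555/30643 - 8276/4805)*(1/123611) = -250934693/147239615*1/123611 = -250934693/18200436049765 ≈ -1.3787e-5)
z - X = -250934693/18200436049765 - 1*240970 = -250934693/18200436049765 - 240970 = -4385759075162806743/18200436049765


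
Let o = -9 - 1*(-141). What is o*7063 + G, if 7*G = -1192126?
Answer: 5334086/7 ≈ 7.6201e+5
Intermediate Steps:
G = -1192126/7 (G = (1/7)*(-1192126) = -1192126/7 ≈ -1.7030e+5)
o = 132 (o = -9 + 141 = 132)
o*7063 + G = 132*7063 - 1192126/7 = 932316 - 1192126/7 = 5334086/7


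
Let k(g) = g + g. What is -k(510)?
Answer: -1020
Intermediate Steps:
k(g) = 2*g
-k(510) = -2*510 = -1*1020 = -1020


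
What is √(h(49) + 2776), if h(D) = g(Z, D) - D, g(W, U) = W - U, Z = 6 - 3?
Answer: √2681 ≈ 51.778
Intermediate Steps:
Z = 3
h(D) = 3 - 2*D (h(D) = (3 - D) - D = 3 - 2*D)
√(h(49) + 2776) = √((3 - 2*49) + 2776) = √((3 - 98) + 2776) = √(-95 + 2776) = √2681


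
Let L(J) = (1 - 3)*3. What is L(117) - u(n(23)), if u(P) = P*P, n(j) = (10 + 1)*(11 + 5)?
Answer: -30982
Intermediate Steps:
L(J) = -6 (L(J) = -2*3 = -6)
n(j) = 176 (n(j) = 11*16 = 176)
u(P) = P²
L(117) - u(n(23)) = -6 - 1*176² = -6 - 1*30976 = -6 - 30976 = -30982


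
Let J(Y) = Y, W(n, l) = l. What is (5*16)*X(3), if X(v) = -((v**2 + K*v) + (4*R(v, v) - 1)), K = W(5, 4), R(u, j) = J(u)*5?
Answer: -6400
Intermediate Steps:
R(u, j) = 5*u (R(u, j) = u*5 = 5*u)
K = 4
X(v) = 1 - v**2 - 24*v (X(v) = -((v**2 + 4*v) + (4*(5*v) - 1)) = -((v**2 + 4*v) + (20*v - 1)) = -((v**2 + 4*v) + (-1 + 20*v)) = -(-1 + v**2 + 24*v) = 1 - v**2 - 24*v)
(5*16)*X(3) = (5*16)*(1 - 1*3**2 - 24*3) = 80*(1 - 1*9 - 72) = 80*(1 - 9 - 72) = 80*(-80) = -6400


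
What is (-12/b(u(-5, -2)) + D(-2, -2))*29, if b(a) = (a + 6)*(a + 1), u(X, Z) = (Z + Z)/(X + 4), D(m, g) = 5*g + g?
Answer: -8874/25 ≈ -354.96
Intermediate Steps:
D(m, g) = 6*g
u(X, Z) = 2*Z/(4 + X) (u(X, Z) = (2*Z)/(4 + X) = 2*Z/(4 + X))
b(a) = (1 + a)*(6 + a) (b(a) = (6 + a)*(1 + a) = (1 + a)*(6 + a))
(-12/b(u(-5, -2)) + D(-2, -2))*29 = (-12/(6 + (2*(-2)/(4 - 5))² + 7*(2*(-2)/(4 - 5))) + 6*(-2))*29 = (-12/(6 + (2*(-2)/(-1))² + 7*(2*(-2)/(-1))) - 12)*29 = (-12/(6 + (2*(-2)*(-1))² + 7*(2*(-2)*(-1))) - 12)*29 = (-12/(6 + 4² + 7*4) - 12)*29 = (-12/(6 + 16 + 28) - 12)*29 = (-12/50 - 12)*29 = (-12*1/50 - 12)*29 = (-6/25 - 12)*29 = -306/25*29 = -8874/25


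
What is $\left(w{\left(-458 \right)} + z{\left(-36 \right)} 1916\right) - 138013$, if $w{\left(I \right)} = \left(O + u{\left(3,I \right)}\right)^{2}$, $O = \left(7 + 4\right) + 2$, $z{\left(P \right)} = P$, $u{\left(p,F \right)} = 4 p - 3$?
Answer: $-206505$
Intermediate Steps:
$u{\left(p,F \right)} = -3 + 4 p$
$O = 13$ ($O = 11 + 2 = 13$)
$w{\left(I \right)} = 484$ ($w{\left(I \right)} = \left(13 + \left(-3 + 4 \cdot 3\right)\right)^{2} = \left(13 + \left(-3 + 12\right)\right)^{2} = \left(13 + 9\right)^{2} = 22^{2} = 484$)
$\left(w{\left(-458 \right)} + z{\left(-36 \right)} 1916\right) - 138013 = \left(484 - 68976\right) - 138013 = -68492 - 138013 = -206505$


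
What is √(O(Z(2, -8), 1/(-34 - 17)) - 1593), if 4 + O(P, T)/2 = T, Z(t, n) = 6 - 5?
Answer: I*√4164303/51 ≈ 40.013*I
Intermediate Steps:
Z(t, n) = 1
O(P, T) = -8 + 2*T
√(O(Z(2, -8), 1/(-34 - 17)) - 1593) = √((-8 + 2/(-34 - 17)) - 1593) = √((-8 + 2/(-51)) - 1593) = √((-8 + 2*(-1/51)) - 1593) = √((-8 - 2/51) - 1593) = √(-410/51 - 1593) = √(-81653/51) = I*√4164303/51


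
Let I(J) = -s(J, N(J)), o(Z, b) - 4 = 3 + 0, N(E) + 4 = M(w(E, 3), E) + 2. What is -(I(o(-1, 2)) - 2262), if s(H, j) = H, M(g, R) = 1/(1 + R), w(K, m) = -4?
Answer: 2269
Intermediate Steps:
N(E) = -2 + 1/(1 + E) (N(E) = -4 + (1/(1 + E) + 2) = -4 + (2 + 1/(1 + E)) = -2 + 1/(1 + E))
o(Z, b) = 7 (o(Z, b) = 4 + (3 + 0) = 4 + 3 = 7)
I(J) = -J
-(I(o(-1, 2)) - 2262) = -(-1*7 - 2262) = -(-7 - 2262) = -1*(-2269) = 2269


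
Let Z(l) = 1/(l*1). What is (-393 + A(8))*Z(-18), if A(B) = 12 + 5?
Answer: 188/9 ≈ 20.889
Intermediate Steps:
Z(l) = 1/l
A(B) = 17
(-393 + A(8))*Z(-18) = (-393 + 17)/(-18) = -376*(-1/18) = 188/9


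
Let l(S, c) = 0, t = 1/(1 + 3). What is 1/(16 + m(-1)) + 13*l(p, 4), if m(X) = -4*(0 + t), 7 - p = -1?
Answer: 1/15 ≈ 0.066667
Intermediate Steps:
p = 8 (p = 7 - 1*(-1) = 7 + 1 = 8)
t = ¼ (t = 1/4 = ¼ ≈ 0.25000)
m(X) = -1 (m(X) = -4*(0 + ¼) = -4*¼ = -1)
1/(16 + m(-1)) + 13*l(p, 4) = 1/(16 - 1) + 13*0 = 1/15 + 0 = 1/15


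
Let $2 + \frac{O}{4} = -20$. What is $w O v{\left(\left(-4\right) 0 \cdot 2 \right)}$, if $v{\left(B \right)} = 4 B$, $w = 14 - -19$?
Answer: $0$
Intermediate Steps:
$O = -88$ ($O = -8 + 4 \left(-20\right) = -8 - 80 = -88$)
$w = 33$ ($w = 14 + 19 = 33$)
$w O v{\left(\left(-4\right) 0 \cdot 2 \right)} = 33 \left(-88\right) 4 \left(-4\right) 0 \cdot 2 = - 2904 \cdot 4 \cdot 0 \cdot 2 = - 2904 \cdot 4 \cdot 0 = \left(-2904\right) 0 = 0$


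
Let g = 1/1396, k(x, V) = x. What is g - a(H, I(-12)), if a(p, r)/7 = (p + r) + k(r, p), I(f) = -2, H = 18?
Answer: -136807/1396 ≈ -97.999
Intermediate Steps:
a(p, r) = 7*p + 14*r (a(p, r) = 7*((p + r) + r) = 7*(p + 2*r) = 7*p + 14*r)
g = 1/1396 ≈ 0.00071633
g - a(H, I(-12)) = 1/1396 - (7*18 + 14*(-2)) = 1/1396 - (126 - 28) = 1/1396 - 1*98 = 1/1396 - 98 = -136807/1396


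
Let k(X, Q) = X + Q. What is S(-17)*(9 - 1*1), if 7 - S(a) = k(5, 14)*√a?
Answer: 56 - 152*I*√17 ≈ 56.0 - 626.71*I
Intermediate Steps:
k(X, Q) = Q + X
S(a) = 7 - 19*√a (S(a) = 7 - (14 + 5)*√a = 7 - 19*√a)
S(-17)*(9 - 1*1) = (7 - 19*I*√17)*(9 - 1*1) = (7 - 19*I*√17)*(9 - 1) = (7 - 19*I*√17)*8 = 56 - 152*I*√17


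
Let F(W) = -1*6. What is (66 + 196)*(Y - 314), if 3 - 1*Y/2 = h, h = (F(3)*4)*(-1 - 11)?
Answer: -231608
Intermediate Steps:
F(W) = -6
h = 288 (h = (-6*4)*(-1 - 11) = -24*(-12) = 288)
Y = -570 (Y = 6 - 2*288 = 6 - 576 = -570)
(66 + 196)*(Y - 314) = (66 + 196)*(-570 - 314) = 262*(-884) = -231608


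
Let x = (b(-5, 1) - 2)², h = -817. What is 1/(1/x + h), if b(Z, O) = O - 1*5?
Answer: -36/29411 ≈ -0.0012240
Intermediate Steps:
b(Z, O) = -5 + O (b(Z, O) = O - 5 = -5 + O)
x = 36 (x = ((-5 + 1) - 2)² = (-4 - 2)² = (-6)² = 36)
1/(1/x + h) = 1/(1/36 - 817) = 1/(-29411/36) = -36/29411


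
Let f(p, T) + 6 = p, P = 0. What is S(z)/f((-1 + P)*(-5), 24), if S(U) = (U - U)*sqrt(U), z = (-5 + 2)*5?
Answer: 0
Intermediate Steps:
f(p, T) = -6 + p
z = -15 (z = -3*5 = -15)
S(U) = 0 (S(U) = 0*sqrt(U) = 0)
S(z)/f((-1 + P)*(-5), 24) = 0/(-6 + (-1 + 0)*(-5)) = 0/(-6 - 1*(-5)) = 0/(-6 + 5) = 0/(-1) = 0*(-1) = 0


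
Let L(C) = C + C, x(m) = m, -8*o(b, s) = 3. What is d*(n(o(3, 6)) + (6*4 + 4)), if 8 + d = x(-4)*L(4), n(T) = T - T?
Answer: -1120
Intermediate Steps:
o(b, s) = -3/8 (o(b, s) = -⅛*3 = -3/8)
L(C) = 2*C
n(T) = 0
d = -40 (d = -8 - 8*4 = -8 - 4*8 = -8 - 32 = -40)
d*(n(o(3, 6)) + (6*4 + 4)) = -40*(0 + (6*4 + 4)) = -40*(0 + (24 + 4)) = -40*(0 + 28) = -40*28 = -1120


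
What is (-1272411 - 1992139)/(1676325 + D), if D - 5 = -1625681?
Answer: -3264550/50649 ≈ -64.454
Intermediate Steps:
D = -1625676 (D = 5 - 1625681 = -1625676)
(-1272411 - 1992139)/(1676325 + D) = (-1272411 - 1992139)/(1676325 - 1625676) = -3264550/50649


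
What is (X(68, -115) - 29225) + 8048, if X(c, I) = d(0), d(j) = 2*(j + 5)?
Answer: -21167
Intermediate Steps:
d(j) = 10 + 2*j (d(j) = 2*(5 + j) = 10 + 2*j)
X(c, I) = 10 (X(c, I) = 10 + 2*0 = 10 + 0 = 10)
(X(68, -115) - 29225) + 8048 = (10 - 29225) + 8048 = -29215 + 8048 = -21167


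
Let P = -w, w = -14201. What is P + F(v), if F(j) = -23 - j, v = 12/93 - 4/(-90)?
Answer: 19778068/1395 ≈ 14178.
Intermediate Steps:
v = 242/1395 (v = 12*(1/93) - 4*(-1/90) = 4/31 + 2/45 = 242/1395 ≈ 0.17348)
P = 14201 (P = -1*(-14201) = 14201)
P + F(v) = 14201 + (-23 - 1*242/1395) = 14201 + (-23 - 242/1395) = 14201 - 32327/1395 = 19778068/1395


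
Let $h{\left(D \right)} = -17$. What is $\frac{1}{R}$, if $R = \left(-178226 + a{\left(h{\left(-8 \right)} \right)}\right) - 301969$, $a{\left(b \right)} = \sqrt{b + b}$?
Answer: $- \frac{480195}{230587238059} - \frac{i \sqrt{34}}{230587238059} \approx -2.0825 \cdot 10^{-6} - 2.5287 \cdot 10^{-11} i$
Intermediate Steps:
$a{\left(b \right)} = \sqrt{2} \sqrt{b}$ ($a{\left(b \right)} = \sqrt{2 b} = \sqrt{2} \sqrt{b}$)
$R = -480195 + i \sqrt{34}$ ($R = \left(-178226 + \sqrt{2} \sqrt{-17}\right) - 301969 = \left(-178226 + \sqrt{2} i \sqrt{17}\right) - 301969 = \left(-178226 + i \sqrt{34}\right) - 301969 = -480195 + i \sqrt{34} \approx -4.802 \cdot 10^{5} + 5.831 i$)
$\frac{1}{R} = \frac{1}{-480195 + i \sqrt{34}}$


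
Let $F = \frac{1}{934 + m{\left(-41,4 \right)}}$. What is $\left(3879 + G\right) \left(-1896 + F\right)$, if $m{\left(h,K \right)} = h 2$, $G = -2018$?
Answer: $- \frac{3006242651}{852} \approx -3.5285 \cdot 10^{6}$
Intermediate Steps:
$m{\left(h,K \right)} = 2 h$
$F = \frac{1}{852}$ ($F = \frac{1}{934 + 2 \left(-41\right)} = \frac{1}{934 - 82} = \frac{1}{852} \approx 0.0011737$)
$\left(3879 + G\right) \left(-1896 + F\right) = \left(3879 - 2018\right) \left(-1896 + \frac{1}{852}\right) = 1861 \left(- \frac{1615391}{852}\right) = - \frac{3006242651}{852}$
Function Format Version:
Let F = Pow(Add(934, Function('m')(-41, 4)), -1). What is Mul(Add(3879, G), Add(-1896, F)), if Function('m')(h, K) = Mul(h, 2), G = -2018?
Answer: Rational(-3006242651, 852) ≈ -3.5285e+6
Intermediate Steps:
Function('m')(h, K) = Mul(2, h)
F = Rational(1, 852) (F = Pow(Add(934, Mul(2, -41)), -1) = Pow(Add(934, -82), -1) = Pow(852, -1) = Rational(1, 852) ≈ 0.0011737)
Mul(Add(3879, G), Add(-1896, F)) = Mul(Add(3879, -2018), Add(-1896, Rational(1, 852))) = Mul(1861, Rational(-1615391, 852)) = Rational(-3006242651, 852)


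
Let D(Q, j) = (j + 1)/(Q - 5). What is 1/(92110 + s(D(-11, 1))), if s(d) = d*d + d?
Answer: 64/5895033 ≈ 1.0857e-5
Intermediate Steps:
D(Q, j) = (1 + j)/(-5 + Q)
s(d) = d + d² (s(d) = d² + d = d + d²)
1/(92110 + s(D(-11, 1))) = 1/(92110 + ((1 + 1)/(-5 - 11))*(1 + (1 + 1)/(-5 - 11))) = 1/(92110 + (2/(-16))*(1 + 2/(-16))) = 1/(92110 + (-1/16*2)*(1 - 1/16*2)) = 1/(92110 - (1 - ⅛)/8) = 1/(92110 - ⅛*7/8) = 1/(92110 - 7/64) = 1/(5895033/64) = 64/5895033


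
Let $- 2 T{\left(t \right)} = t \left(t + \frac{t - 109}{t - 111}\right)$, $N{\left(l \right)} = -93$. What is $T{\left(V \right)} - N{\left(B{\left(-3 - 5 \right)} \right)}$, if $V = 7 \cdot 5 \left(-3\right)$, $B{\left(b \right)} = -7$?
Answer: $- \frac{386459}{72} \approx -5367.5$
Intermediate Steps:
$V = -105$ ($V = 35 \left(-3\right) = -105$)
$T{\left(t \right)} = - \frac{t \left(t + \frac{-109 + t}{-111 + t}\right)}{2}$ ($T{\left(t \right)} = - \frac{t \left(t + \frac{t - 109}{t - 111}\right)}{2} = - \frac{t \left(t + \frac{-109 + t}{-111 + t}\right)}{2}$)
$T{\left(V \right)} - N{\left(B{\left(-3 - 5 \right)} \right)} = \frac{1}{2} \left(-105\right) \frac{1}{-111 - 105} \left(109 - \left(-105\right)^{2} + 110 \left(-105\right)\right) - -93 = \frac{1}{2} \left(-105\right) \frac{1}{-216} \left(109 - 11025 - 11550\right) + 93 = \frac{1}{2} \left(-105\right) \left(- \frac{1}{216}\right) \left(109 - 11025 - 11550\right) + 93 = \frac{1}{2} \left(-105\right) \left(- \frac{1}{216}\right) \left(-22466\right) + 93 = - \frac{393155}{72} + 93 = - \frac{386459}{72}$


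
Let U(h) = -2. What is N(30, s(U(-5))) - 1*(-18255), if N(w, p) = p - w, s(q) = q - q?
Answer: 18225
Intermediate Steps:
s(q) = 0
N(30, s(U(-5))) - 1*(-18255) = (0 - 1*30) - 1*(-18255) = (0 - 30) + 18255 = -30 + 18255 = 18225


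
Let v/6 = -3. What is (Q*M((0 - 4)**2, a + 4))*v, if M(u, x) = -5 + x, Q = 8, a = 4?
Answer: -432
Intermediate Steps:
v = -18 (v = 6*(-3) = -18)
(Q*M((0 - 4)**2, a + 4))*v = (8*(-5 + (4 + 4)))*(-18) = (8*(-5 + 8))*(-18) = (8*3)*(-18) = 24*(-18) = -432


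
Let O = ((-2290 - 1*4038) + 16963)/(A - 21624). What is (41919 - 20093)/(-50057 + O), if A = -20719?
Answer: -462089159/1059787093 ≈ -0.43602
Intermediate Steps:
O = -10635/42343 (O = ((-2290 - 1*4038) + 16963)/(-20719 - 21624) = ((-2290 - 4038) + 16963)/(-42343) = (-6328 + 16963)*(-1/42343) = 10635*(-1/42343) = -10635/42343 ≈ -0.25116)
(41919 - 20093)/(-50057 + O) = (41919 - 20093)/(-50057 - 10635/42343) = 21826/(-2119574186/42343) = 21826*(-42343/2119574186) = -462089159/1059787093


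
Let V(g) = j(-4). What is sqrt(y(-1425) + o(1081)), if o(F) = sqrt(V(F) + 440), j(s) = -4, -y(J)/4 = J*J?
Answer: sqrt(-8122500 + 2*sqrt(109)) ≈ 2850.0*I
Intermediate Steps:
y(J) = -4*J**2 (y(J) = -4*J*J = -4*J**2)
V(g) = -4
o(F) = 2*sqrt(109) (o(F) = sqrt(-4 + 440) = sqrt(436) = 2*sqrt(109))
sqrt(y(-1425) + o(1081)) = sqrt(-4*(-1425)**2 + 2*sqrt(109)) = sqrt(-4*2030625 + 2*sqrt(109)) = sqrt(-8122500 + 2*sqrt(109))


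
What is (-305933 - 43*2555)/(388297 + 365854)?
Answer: -415798/754151 ≈ -0.55135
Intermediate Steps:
(-305933 - 43*2555)/(388297 + 365854) = (-305933 - 109865)/754151 = -415798*1/754151 = -415798/754151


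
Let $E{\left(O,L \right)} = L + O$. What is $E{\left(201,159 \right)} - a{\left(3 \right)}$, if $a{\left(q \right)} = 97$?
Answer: $263$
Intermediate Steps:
$E{\left(201,159 \right)} - a{\left(3 \right)} = \left(159 + 201\right) - 97 = 360 - 97 = 263$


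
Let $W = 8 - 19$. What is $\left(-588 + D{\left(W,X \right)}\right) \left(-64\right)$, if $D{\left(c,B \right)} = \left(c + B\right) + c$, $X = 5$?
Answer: $38720$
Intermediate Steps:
$W = -11$
$D{\left(c,B \right)} = B + 2 c$ ($D{\left(c,B \right)} = \left(B + c\right) + c = B + 2 c$)
$\left(-588 + D{\left(W,X \right)}\right) \left(-64\right) = \left(-588 + \left(5 + 2 \left(-11\right)\right)\right) \left(-64\right) = \left(-588 + \left(5 - 22\right)\right) \left(-64\right) = \left(-588 - 17\right) \left(-64\right) = \left(-605\right) \left(-64\right) = 38720$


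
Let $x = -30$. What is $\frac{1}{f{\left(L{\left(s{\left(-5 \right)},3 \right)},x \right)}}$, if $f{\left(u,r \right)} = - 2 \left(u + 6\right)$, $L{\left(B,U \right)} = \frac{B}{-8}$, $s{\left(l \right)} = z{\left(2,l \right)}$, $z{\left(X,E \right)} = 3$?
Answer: $- \frac{4}{45} \approx -0.088889$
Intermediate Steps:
$s{\left(l \right)} = 3$
$L{\left(B,U \right)} = - \frac{B}{8}$ ($L{\left(B,U \right)} = B \left(- \frac{1}{8}\right) = - \frac{B}{8}$)
$f{\left(u,r \right)} = -12 - 2 u$ ($f{\left(u,r \right)} = - 2 \left(6 + u\right) = -12 - 2 u$)
$\frac{1}{f{\left(L{\left(s{\left(-5 \right)},3 \right)},x \right)}} = \frac{1}{-12 - 2 \left(\left(- \frac{1}{8}\right) 3\right)} = \frac{1}{-12 - - \frac{3}{4}} = \frac{1}{-12 + \frac{3}{4}} = \frac{1}{- \frac{45}{4}} = - \frac{4}{45}$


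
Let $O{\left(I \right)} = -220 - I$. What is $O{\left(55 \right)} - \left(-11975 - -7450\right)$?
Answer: $4250$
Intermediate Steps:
$O{\left(55 \right)} - \left(-11975 - -7450\right) = \left(-220 - 55\right) - \left(-11975 - -7450\right) = \left(-220 - 55\right) - \left(-11975 + 7450\right) = -275 - -4525 = -275 + 4525 = 4250$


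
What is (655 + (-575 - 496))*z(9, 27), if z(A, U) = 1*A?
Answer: -3744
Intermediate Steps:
z(A, U) = A
(655 + (-575 - 496))*z(9, 27) = (655 + (-575 - 496))*9 = (655 - 1071)*9 = -416*9 = -3744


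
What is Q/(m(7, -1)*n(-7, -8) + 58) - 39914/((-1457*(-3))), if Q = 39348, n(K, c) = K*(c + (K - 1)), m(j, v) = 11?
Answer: 20083508/939765 ≈ 21.371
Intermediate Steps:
n(K, c) = K*(-1 + K + c) (n(K, c) = K*(c + (-1 + K)) = K*(-1 + K + c))
Q/(m(7, -1)*n(-7, -8) + 58) - 39914/((-1457*(-3))) = 39348/(11*(-7*(-1 - 7 - 8)) + 58) - 39914/((-1457*(-3))) = 39348/(11*(-7*(-16)) + 58) - 39914/4371 = 39348/(11*112 + 58) - 39914*1/4371 = 39348/(1232 + 58) - 39914/4371 = 39348/1290 - 39914/4371 = 39348*(1/1290) - 39914/4371 = 6558/215 - 39914/4371 = 20083508/939765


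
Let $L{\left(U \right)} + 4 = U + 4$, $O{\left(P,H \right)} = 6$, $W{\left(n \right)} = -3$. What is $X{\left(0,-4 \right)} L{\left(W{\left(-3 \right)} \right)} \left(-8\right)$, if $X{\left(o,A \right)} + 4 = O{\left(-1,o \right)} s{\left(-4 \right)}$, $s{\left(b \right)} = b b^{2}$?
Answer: $-9312$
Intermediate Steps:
$s{\left(b \right)} = b^{3}$
$L{\left(U \right)} = U$ ($L{\left(U \right)} = -4 + \left(U + 4\right) = -4 + \left(4 + U\right) = U$)
$X{\left(o,A \right)} = -388$ ($X{\left(o,A \right)} = -4 + 6 \left(-4\right)^{3} = -4 + 6 \left(-64\right) = -4 - 384 = -388$)
$X{\left(0,-4 \right)} L{\left(W{\left(-3 \right)} \right)} \left(-8\right) = \left(-388\right) \left(-3\right) \left(-8\right) = 1164 \left(-8\right) = -9312$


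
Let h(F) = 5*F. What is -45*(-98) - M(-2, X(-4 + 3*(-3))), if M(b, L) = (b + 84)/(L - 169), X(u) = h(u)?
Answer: 516011/117 ≈ 4410.4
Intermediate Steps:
X(u) = 5*u
M(b, L) = (84 + b)/(-169 + L)
-45*(-98) - M(-2, X(-4 + 3*(-3))) = -45*(-98) - (84 - 2)/(-169 + 5*(-4 + 3*(-3))) = 4410 - 82/(-169 + 5*(-4 - 9)) = 4410 - 82/(-169 + 5*(-13)) = 4410 - 82/(-169 - 65) = 4410 - 82/(-234) = 4410 - (-1)*82/234 = 4410 - 1*(-41/117) = 4410 + 41/117 = 516011/117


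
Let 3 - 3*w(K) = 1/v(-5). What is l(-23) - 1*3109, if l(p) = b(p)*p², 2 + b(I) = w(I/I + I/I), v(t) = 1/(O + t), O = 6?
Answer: -11443/3 ≈ -3814.3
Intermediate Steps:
v(t) = 1/(6 + t)
w(K) = ⅔ (w(K) = 1 - 1/(3*(1/(6 - 5))) = 1 - 1/(3*(1/1)) = 1 - ⅓/1 = 1 - ⅓*1 = 1 - ⅓ = ⅔)
b(I) = -4/3 (b(I) = -2 + ⅔ = -4/3)
l(p) = -4*p²/3
l(-23) - 1*3109 = -4/3*(-23)² - 1*3109 = -4/3*529 - 3109 = -2116/3 - 3109 = -11443/3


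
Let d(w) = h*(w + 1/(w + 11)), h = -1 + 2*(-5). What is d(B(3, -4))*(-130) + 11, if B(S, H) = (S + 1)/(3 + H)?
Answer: -38533/7 ≈ -5504.7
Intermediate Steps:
B(S, H) = (1 + S)/(3 + H)
h = -11 (h = -1 - 10 = -11)
d(w) = -11*w - 11/(11 + w) (d(w) = -11*(w + 1/(w + 11)) = -11*(w + 1/(11 + w)) = -11*w - 11/(11 + w))
d(B(3, -4))*(-130) + 11 = (11*(-1 - ((1 + 3)/(3 - 4))² - 11*(1 + 3)/(3 - 4))/(11 + (1 + 3)/(3 - 4)))*(-130) + 11 = (11*(-1 - (4/(-1))² - 11*4/(-1))/(11 + 4/(-1)))*(-130) + 11 = (11*(-1 - (-1*4)² - (-11)*4)/(11 - 1*4))*(-130) + 11 = (11*(-1 - 1*(-4)² - 11*(-4))/(11 - 4))*(-130) + 11 = (11*(-1 - 1*16 + 44)/7)*(-130) + 11 = (11*(⅐)*(-1 - 16 + 44))*(-130) + 11 = (11*(⅐)*27)*(-130) + 11 = (297/7)*(-130) + 11 = -38610/7 + 11 = -38533/7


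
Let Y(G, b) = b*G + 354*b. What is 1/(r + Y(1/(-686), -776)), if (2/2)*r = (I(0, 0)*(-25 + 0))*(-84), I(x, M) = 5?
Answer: -343/90621584 ≈ -3.7850e-6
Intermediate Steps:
Y(G, b) = 354*b + G*b (Y(G, b) = G*b + 354*b = 354*b + G*b)
r = 10500 (r = (5*(-25 + 0))*(-84) = (5*(-25))*(-84) = -125*(-84) = 10500)
1/(r + Y(1/(-686), -776)) = 1/(10500 - 776*(354 + 1/(-686))) = 1/(10500 - 776*(354 - 1/686)) = 1/(10500 - 776*242843/686) = 1/(10500 - 94223084/343) = 1/(-90621584/343) = -343/90621584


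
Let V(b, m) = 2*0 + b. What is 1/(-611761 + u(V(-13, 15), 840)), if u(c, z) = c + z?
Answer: -1/610934 ≈ -1.6368e-6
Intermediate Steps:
V(b, m) = b (V(b, m) = 0 + b = b)
1/(-611761 + u(V(-13, 15), 840)) = 1/(-611761 + (-13 + 840)) = 1/(-611761 + 827) = 1/(-610934) = -1/610934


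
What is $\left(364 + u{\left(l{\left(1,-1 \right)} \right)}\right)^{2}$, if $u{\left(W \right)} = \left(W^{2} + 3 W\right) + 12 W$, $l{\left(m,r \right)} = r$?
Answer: $122500$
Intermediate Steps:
$u{\left(W \right)} = W^{2} + 15 W$
$\left(364 + u{\left(l{\left(1,-1 \right)} \right)}\right)^{2} = \left(364 - \left(15 - 1\right)\right)^{2} = \left(364 - 14\right)^{2} = 350^{2} = 122500$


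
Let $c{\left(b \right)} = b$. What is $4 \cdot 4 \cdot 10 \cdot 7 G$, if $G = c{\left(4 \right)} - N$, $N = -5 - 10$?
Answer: $21280$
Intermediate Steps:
$N = -15$
$G = 19$ ($G = 4 - -15 = 4 + 15 = 19$)
$4 \cdot 4 \cdot 10 \cdot 7 G = 4 \cdot 4 \cdot 10 \cdot 7 \cdot 19 = 16 \cdot 10 \cdot 7 \cdot 19 = 160 \cdot 7 \cdot 19 = 1120 \cdot 19 = 21280$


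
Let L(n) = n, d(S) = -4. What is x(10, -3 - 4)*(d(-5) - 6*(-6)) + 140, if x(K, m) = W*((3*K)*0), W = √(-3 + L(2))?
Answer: 140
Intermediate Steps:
W = I (W = √(-3 + 2) = √(-1) = I ≈ 1.0*I)
x(K, m) = 0 (x(K, m) = I*((3*K)*0) = I*0 = 0)
x(10, -3 - 4)*(d(-5) - 6*(-6)) + 140 = 0*(-4 - 6*(-6)) + 140 = 0*(-4 + 36) + 140 = 0*32 + 140 = 0 + 140 = 140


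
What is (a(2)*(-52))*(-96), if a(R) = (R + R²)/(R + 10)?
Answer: 2496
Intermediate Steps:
a(R) = (R + R²)/(10 + R)
(a(2)*(-52))*(-96) = ((2*(1 + 2)/(10 + 2))*(-52))*(-96) = ((2*3/12)*(-52))*(-96) = ((2*(1/12)*3)*(-52))*(-96) = ((½)*(-52))*(-96) = -26*(-96) = 2496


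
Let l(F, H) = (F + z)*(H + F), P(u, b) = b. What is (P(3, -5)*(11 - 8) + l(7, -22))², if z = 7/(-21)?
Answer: 13225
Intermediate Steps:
z = -⅓ (z = 7*(-1/21) = -⅓ ≈ -0.33333)
l(F, H) = (-⅓ + F)*(F + H) (l(F, H) = (F - ⅓)*(H + F) = (-⅓ + F)*(F + H))
(P(3, -5)*(11 - 8) + l(7, -22))² = (-5*(11 - 8) + (7² - ⅓*7 - ⅓*(-22) + 7*(-22)))² = (-5*3 + (49 - 7/3 + 22/3 - 154))² = (-15 - 100)² = (-115)² = 13225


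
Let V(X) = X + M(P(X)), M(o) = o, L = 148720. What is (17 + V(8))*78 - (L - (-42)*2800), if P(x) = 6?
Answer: -263902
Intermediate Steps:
V(X) = 6 + X (V(X) = X + 6 = 6 + X)
(17 + V(8))*78 - (L - (-42)*2800) = (17 + (6 + 8))*78 - (148720 - (-42)*2800) = (17 + 14)*78 - (148720 - 1*(-117600)) = 31*78 - (148720 + 117600) = 2418 - 1*266320 = 2418 - 266320 = -263902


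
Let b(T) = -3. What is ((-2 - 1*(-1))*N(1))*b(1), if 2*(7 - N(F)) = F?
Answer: 39/2 ≈ 19.500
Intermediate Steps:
N(F) = 7 - F/2
((-2 - 1*(-1))*N(1))*b(1) = ((-2 - 1*(-1))*(7 - 1/2*1))*(-3) = ((-2 + 1)*(7 - 1/2))*(-3) = -1*13/2*(-3) = -13/2*(-3) = 39/2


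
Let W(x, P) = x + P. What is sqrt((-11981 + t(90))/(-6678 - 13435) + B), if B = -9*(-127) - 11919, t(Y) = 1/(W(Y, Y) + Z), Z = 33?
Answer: 46*I*sqrt(93461086509378)/4284069 ≈ 103.8*I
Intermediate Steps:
W(x, P) = P + x
t(Y) = 1/(33 + 2*Y) (t(Y) = 1/((Y + Y) + 33) = 1/(2*Y + 33) = 1/(33 + 2*Y))
B = -10776 (B = 1143 - 11919 = -10776)
sqrt((-11981 + t(90))/(-6678 - 13435) + B) = sqrt((-11981 + 1/(33 + 2*90))/(-6678 - 13435) - 10776) = sqrt((-11981 + 1/(33 + 180))/(-20113) - 10776) = sqrt((-11981 + 1/213)*(-1/20113) - 10776) = sqrt(-2551952/213*(-1/20113) - 10776) = sqrt(2551952/4284069 - 10776) = sqrt(-46162575592/4284069) = 46*I*sqrt(93461086509378)/4284069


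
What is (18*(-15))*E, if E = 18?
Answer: -4860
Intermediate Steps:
(18*(-15))*E = (18*(-15))*18 = -270*18 = -4860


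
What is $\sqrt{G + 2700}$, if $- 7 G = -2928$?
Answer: $\frac{2 \sqrt{38199}}{7} \approx 55.842$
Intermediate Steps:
$G = \frac{2928}{7}$ ($G = \left(- \frac{1}{7}\right) \left(-2928\right) = \frac{2928}{7} \approx 418.29$)
$\sqrt{G + 2700} = \sqrt{\frac{2928}{7} + 2700} = \sqrt{\frac{21828}{7}} = \frac{2 \sqrt{38199}}{7}$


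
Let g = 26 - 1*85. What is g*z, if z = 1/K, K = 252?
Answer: -59/252 ≈ -0.23413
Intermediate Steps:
g = -59 (g = 26 - 85 = -59)
z = 1/252 ≈ 0.0039683
g*z = -59*1/252 = -59/252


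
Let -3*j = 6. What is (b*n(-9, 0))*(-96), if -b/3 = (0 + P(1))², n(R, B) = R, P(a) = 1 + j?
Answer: -2592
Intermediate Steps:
j = -2 (j = -⅓*6 = -2)
P(a) = -1 (P(a) = 1 - 2 = -1)
b = -3 (b = -3*(0 - 1)² = -3*(-1)² = -3*1 = -3)
(b*n(-9, 0))*(-96) = -3*(-9)*(-96) = 27*(-96) = -2592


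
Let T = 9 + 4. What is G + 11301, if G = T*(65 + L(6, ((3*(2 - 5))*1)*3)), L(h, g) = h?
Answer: 12224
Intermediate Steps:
T = 13
G = 923 (G = 13*(65 + 6) = 13*71 = 923)
G + 11301 = 923 + 11301 = 12224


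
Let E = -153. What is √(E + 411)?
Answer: √258 ≈ 16.062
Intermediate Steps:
√(E + 411) = √(-153 + 411) = √258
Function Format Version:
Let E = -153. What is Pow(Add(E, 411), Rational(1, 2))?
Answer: Pow(258, Rational(1, 2)) ≈ 16.062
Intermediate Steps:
Pow(Add(E, 411), Rational(1, 2)) = Pow(Add(-153, 411), Rational(1, 2)) = Pow(258, Rational(1, 2))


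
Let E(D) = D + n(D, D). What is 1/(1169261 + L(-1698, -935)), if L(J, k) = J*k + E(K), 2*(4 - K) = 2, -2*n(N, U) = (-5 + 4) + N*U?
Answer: 1/2756890 ≈ 3.6273e-7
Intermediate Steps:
n(N, U) = ½ - N*U/2 (n(N, U) = -((-5 + 4) + N*U)/2 = -(-1 + N*U)/2 = ½ - N*U/2)
K = 3 (K = 4 - ½*2 = 4 - 1 = 3)
E(D) = ½ + D - D²/2 (E(D) = D + (½ - D*D/2) = D + (½ - D²/2) = ½ + D - D²/2)
L(J, k) = -1 + J*k (L(J, k) = J*k + (½ + 3 - ½*3²) = J*k + (½ + 3 - ½*9) = J*k + (½ + 3 - 9/2) = J*k - 1 = -1 + J*k)
1/(1169261 + L(-1698, -935)) = 1/(1169261 + (-1 - 1698*(-935))) = 1/(1169261 + (-1 + 1587630)) = 1/(1169261 + 1587629) = 1/2756890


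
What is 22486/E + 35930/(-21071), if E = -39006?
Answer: -937644043/410947713 ≈ -2.2817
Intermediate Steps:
22486/E + 35930/(-21071) = 22486/(-39006) + 35930/(-21071) = 22486*(-1/39006) + 35930*(-1/21071) = -11243/19503 - 35930/21071 = -937644043/410947713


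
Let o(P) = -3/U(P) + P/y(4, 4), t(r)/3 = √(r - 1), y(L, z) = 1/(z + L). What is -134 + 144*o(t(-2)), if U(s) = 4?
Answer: -242 + 3456*I*√3 ≈ -242.0 + 5986.0*I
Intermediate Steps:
y(L, z) = 1/(L + z)
t(r) = 3*√(-1 + r) (t(r) = 3*√(r - 1) = 3*√(-1 + r))
o(P) = -¾ + 8*P (o(P) = -3/4 + P/(1/(4 + 4)) = -3*¼ + P/(1/8) = -¾ + P/(⅛) = -¾ + P*8 = -¾ + 8*P)
-134 + 144*o(t(-2)) = -134 + 144*(-¾ + 8*(3*√(-1 - 2))) = -134 + 144*(-¾ + 8*(3*√(-3))) = -134 + 144*(-¾ + 8*(3*(I*√3))) = -134 + 144*(-¾ + 8*(3*I*√3)) = -134 + 144*(-¾ + 24*I*√3) = -134 + (-108 + 3456*I*√3) = -242 + 3456*I*√3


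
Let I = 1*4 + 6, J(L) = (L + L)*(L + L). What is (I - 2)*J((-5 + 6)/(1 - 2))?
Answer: 32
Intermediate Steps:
J(L) = 4*L² (J(L) = (2*L)*(2*L) = 4*L²)
I = 10 (I = 4 + 6 = 10)
(I - 2)*J((-5 + 6)/(1 - 2)) = (10 - 2)*(4*((-5 + 6)/(1 - 2))²) = 8*(4*(1/(-1))²) = 8*(4*(1*(-1))²) = 8*(4*(-1)²) = 8*(4*1) = 8*4 = 32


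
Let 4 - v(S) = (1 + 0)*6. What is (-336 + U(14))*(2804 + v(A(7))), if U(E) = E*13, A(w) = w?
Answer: -431508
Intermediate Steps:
v(S) = -2 (v(S) = 4 - (1 + 0)*6 = 4 - 6 = -2)
U(E) = 13*E
(-336 + U(14))*(2804 + v(A(7))) = (-336 + 13*14)*(2804 - 2) = (-336 + 182)*2802 = -154*2802 = -431508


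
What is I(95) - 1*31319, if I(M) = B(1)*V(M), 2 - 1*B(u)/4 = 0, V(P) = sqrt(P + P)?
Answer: -31319 + 8*sqrt(190) ≈ -31209.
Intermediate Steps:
V(P) = sqrt(2)*sqrt(P) (V(P) = sqrt(2*P) = sqrt(2)*sqrt(P))
B(u) = 8 (B(u) = 8 - 4*0 = 8 + 0 = 8)
I(M) = 8*sqrt(2)*sqrt(M) (I(M) = 8*(sqrt(2)*sqrt(M)) = 8*sqrt(2)*sqrt(M))
I(95) - 1*31319 = 8*sqrt(2)*sqrt(95) - 1*31319 = 8*sqrt(190) - 31319 = -31319 + 8*sqrt(190)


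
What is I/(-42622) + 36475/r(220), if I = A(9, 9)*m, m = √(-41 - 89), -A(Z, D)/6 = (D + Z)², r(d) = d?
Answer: 7295/44 + 972*I*√130/21311 ≈ 165.8 + 0.52004*I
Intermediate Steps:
A(Z, D) = -6*(D + Z)²
m = I*√130 (m = √(-130) = I*√130 ≈ 11.402*I)
I = -1944*I*√130 (I = (-6*(9 + 9)²)*(I*√130) = (-6*18²)*(I*√130) = (-6*324)*(I*√130) = -1944*I*√130 ≈ -22165.0*I)
I/(-42622) + 36475/r(220) = -1944*I*√130/(-42622) + 36475/220 = -1944*I*√130*(-1/42622) + 36475*(1/220) = 972*I*√130/21311 + 7295/44 = 7295/44 + 972*I*√130/21311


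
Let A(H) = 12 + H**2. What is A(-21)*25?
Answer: 11325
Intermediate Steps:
A(-21)*25 = (12 + (-21)**2)*25 = (12 + 441)*25 = 453*25 = 11325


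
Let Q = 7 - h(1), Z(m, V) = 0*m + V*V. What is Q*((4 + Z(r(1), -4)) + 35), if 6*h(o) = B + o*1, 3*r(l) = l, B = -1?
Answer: 385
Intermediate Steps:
r(l) = l/3
Z(m, V) = V**2 (Z(m, V) = 0 + V**2 = V**2)
h(o) = -1/6 + o/6 (h(o) = (-1 + o*1)/6 = (-1 + o)/6 = -1/6 + o/6)
Q = 7 (Q = 7 - (-1/6 + (1/6)*1) = 7 - (-1/6 + 1/6) = 7 - 1*0 = 7 + 0 = 7)
Q*((4 + Z(r(1), -4)) + 35) = 7*((4 + (-4)**2) + 35) = 7*((4 + 16) + 35) = 7*(20 + 35) = 7*55 = 385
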